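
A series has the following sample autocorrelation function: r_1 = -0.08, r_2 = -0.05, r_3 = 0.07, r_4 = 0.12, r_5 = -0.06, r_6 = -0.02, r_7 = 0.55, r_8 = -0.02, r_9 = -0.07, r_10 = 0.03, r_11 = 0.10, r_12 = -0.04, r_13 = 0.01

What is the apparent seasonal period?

7

The largest autocorrelation is r_7 = 0.55; the remaining lags stay at or below 0.12.
The dominant spike at lag 7 indicates a seasonal period of 7.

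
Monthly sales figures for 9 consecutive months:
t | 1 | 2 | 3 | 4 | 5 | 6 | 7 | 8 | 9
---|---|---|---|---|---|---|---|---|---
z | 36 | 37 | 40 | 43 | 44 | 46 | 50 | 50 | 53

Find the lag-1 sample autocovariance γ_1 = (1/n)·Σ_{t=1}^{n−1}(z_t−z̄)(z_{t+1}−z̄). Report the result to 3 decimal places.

Mean z̄ = (36 + 37 + 40 + 43 + 44 + 46 + 50 + 50 + 53)/9 = 44.3333
Σ_{t=1}^{8}(z_t−z̄)(z_{t+1}−z̄) = 189.2222
γ_1 = 189.2222 / 9 = 21.025

21.025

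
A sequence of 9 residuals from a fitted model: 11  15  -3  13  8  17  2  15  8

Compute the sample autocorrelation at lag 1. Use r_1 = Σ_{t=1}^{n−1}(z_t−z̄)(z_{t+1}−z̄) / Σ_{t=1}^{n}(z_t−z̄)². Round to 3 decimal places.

-0.651

Mean z̄ = (11 + 15 − 3 + 13 + 8 + 17 + 2 + 15 + 8)/9 = 9.5556
Numerator Σ_{t=1}^{8}(z_t−z̄)(z_{t+1}−z̄) = -226.5309
Denominator Σ(z_t−z̄)² = 348.2222
r_1 = -226.5309 / 348.2222 = -0.651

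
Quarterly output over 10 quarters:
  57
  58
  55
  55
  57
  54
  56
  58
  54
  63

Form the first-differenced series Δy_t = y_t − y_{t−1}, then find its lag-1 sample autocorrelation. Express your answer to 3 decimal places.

-0.426

First differences Δy: 1, -3, 0, 2, -3, 2, 2, -4, 9
Mean of differences = 0.6667
Numerator Σ(Δy_t−Δȳ)(Δy_{t+1}−Δȳ) = -52.7778
Denominator Σ(Δy_t−Δȳ)² = 124.0000
r_1(Δy) = -52.7778 / 124.0000 = -0.426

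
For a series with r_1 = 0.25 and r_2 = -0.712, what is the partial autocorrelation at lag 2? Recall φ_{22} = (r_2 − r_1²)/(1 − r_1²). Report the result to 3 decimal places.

φ_{22} = (r_2 − r_1²) / (1 − r_1²)
r_1² = (0.25)² = 0.0625
Numerator = -0.712 − 0.0625 = -0.7745; denominator = 1 − 0.0625 = 0.9375
φ_{22} = -0.7745 / 0.9375 = -0.826

-0.826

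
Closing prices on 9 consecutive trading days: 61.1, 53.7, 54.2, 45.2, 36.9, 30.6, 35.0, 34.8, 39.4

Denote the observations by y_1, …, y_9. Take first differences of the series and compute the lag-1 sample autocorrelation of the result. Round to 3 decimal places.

0.135

First differences Δy: -7.4, 0.5, -9.0, -8.3, -6.3, 4.4, -0.2, 4.6
Mean of differences = -2.7125
Numerator Σ(Δy_t−Δȳ)(Δy_{t+1}−Δȳ) = 30.6461
Denominator Σ(Δy_t−Δȳ)² = 226.2888
r_1(Δy) = 30.6461 / 226.2888 = 0.135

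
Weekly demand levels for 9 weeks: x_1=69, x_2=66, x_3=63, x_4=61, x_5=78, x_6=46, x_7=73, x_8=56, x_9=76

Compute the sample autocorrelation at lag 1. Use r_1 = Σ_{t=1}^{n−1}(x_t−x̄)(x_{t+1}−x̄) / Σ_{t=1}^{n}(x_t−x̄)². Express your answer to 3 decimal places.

-0.731

Mean x̄ = (69 + 66 + 63 + 61 + 78 + 46 + 73 + 56 + 76)/9 = 65.3333
Numerator Σ_{t=1}^{8}(x_t−x̄)(x_{t+1}−x̄) = -608.1111
Denominator Σ(x_t−x̄)² = 832.0000
r_1 = -608.1111 / 832.0000 = -0.731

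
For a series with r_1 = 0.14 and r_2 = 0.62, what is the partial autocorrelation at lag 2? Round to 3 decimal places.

φ_{22} = (r_2 − r_1²) / (1 − r_1²)
r_1² = (0.14)² = 0.0196
Numerator = 0.62 − 0.0196 = 0.6004; denominator = 1 − 0.0196 = 0.9804
φ_{22} = 0.6004 / 0.9804 = 0.612

0.612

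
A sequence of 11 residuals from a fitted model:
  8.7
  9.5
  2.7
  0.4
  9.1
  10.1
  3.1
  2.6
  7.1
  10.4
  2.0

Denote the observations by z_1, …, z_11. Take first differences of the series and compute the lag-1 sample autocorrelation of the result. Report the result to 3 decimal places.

First differences Δz: 0.8, -6.8, -2.3, 8.7, 1.0, -7.0, -0.5, 4.5, 3.3, -8.4
Mean of differences = -0.6700
Numerator Σ(Δz_t−Δz̄)(Δz_{t+1}−Δz̄) = -19.5759
Denominator Σ(Δz_t−Δz̄)² = 275.3210
r_1(Δz) = -19.5759 / 275.3210 = -0.071

-0.071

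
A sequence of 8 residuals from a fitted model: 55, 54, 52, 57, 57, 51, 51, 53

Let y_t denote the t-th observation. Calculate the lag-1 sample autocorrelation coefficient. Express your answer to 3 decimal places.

0.131

Mean ȳ = (55 + 54 + 52 + 57 + 57 + 51 + 51 + 53)/8 = 53.7500
Deviations from mean: 1.2500, 0.2500, -1.7500, 3.2500, 3.2500, -2.7500, -2.7500, -0.7500
Numerator Σ_{t=1}^{7}(y_t−ȳ)(y_{t+1}−ȳ) = 5.4375
Denominator Σ(y_t−ȳ)² = 41.5000
r_1 = 5.4375 / 41.5000 = 0.131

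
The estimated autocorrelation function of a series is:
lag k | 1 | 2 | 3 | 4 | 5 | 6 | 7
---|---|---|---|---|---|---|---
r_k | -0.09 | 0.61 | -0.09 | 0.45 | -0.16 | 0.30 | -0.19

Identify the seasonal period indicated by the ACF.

The largest autocorrelation is r_2 = 0.61, with weaker echoes at lags 4 (0.45) and 6 (0.30); the remaining lags stay at or below -0.09.
The dominant spike at lag 2 indicates a seasonal period of 2.

2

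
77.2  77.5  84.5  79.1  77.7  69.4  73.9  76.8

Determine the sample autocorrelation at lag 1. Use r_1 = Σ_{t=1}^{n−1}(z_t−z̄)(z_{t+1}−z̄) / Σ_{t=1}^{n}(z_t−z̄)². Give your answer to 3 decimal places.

Mean z̄ = (77.2 + 77.5 + 84.5 + 79.1 + 77.7 + 69.4 + 73.9 + 76.8)/8 = 77.0125
Deviations from mean: 0.1875, 0.4875, 7.4875, 2.0875, 0.6875, -7.6125, -3.1125, -0.2125
Numerator Σ_{t=1}^{7}(z_t−z̄)(z_{t+1}−z̄) = 39.9286
Denominator Σ(z_t−z̄)² = 128.8488
r_1 = 39.9286 / 128.8488 = 0.310

0.310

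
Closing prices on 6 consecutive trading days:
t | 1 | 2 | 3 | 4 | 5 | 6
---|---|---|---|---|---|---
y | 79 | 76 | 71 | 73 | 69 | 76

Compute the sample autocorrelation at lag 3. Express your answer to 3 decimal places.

-0.309

Mean ȳ = (79 + 76 + 71 + 73 + 69 + 76)/6 = 74.0000
Σ(y_t−ȳ)(y_{t+3}−ȳ) = (-5.0000) + (-10.0000) + (-6.0000) = -21.0000
Denominator Σ(y_t−ȳ)² = 68.0000
r_3 = -21.0000 / 68.0000 = -0.309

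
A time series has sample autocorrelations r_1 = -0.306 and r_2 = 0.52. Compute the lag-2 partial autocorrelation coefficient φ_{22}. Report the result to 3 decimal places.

φ_{22} = (r_2 − r_1²) / (1 − r_1²)
r_1² = (-0.306)² = 0.093636
Numerator = 0.52 − 0.0936 = 0.4264; denominator = 1 − 0.0936 = 0.9064
φ_{22} = 0.4264 / 0.9064 = 0.470

0.470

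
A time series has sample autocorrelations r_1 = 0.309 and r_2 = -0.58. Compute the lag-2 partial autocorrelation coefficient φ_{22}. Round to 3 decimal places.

φ_{22} = (r_2 − r_1²) / (1 − r_1²)
r_1² = (0.309)² = 0.095481
Numerator = -0.58 − 0.0955 = -0.6755; denominator = 1 − 0.0955 = 0.9045
φ_{22} = -0.6755 / 0.9045 = -0.747

-0.747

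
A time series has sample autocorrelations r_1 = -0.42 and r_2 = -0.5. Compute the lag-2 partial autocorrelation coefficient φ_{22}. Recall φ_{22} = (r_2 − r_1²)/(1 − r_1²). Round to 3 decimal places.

-0.821

φ_{22} = (r_2 − r_1²) / (1 − r_1²)
r_1² = (-0.42)² = 0.1764
Numerator = -0.5 − 0.1764 = -0.6764; denominator = 1 − 0.1764 = 0.8236
φ_{22} = -0.6764 / 0.8236 = -0.821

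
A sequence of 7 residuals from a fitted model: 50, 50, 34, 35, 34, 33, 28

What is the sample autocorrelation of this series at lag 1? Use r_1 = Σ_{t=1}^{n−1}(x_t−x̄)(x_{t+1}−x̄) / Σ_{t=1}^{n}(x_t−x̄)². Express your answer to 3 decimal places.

0.416

Mean x̄ = (50 + 50 + 34 + 35 + 34 + 33 + 28)/7 = 37.7143
Deviations from mean: 12.2857, 12.2857, -3.7143, -2.7143, -3.7143, -4.7143, -9.7143
Σ(x_t−x̄)(x_{t+1}−x̄) = (150.9388) + (-45.6327) + (10.0816) + (10.0816) + (17.5102) + (45.7959) = 188.7755
Denominator Σ(x_t−x̄)² = 453.4286
r_1 = 188.7755 / 453.4286 = 0.416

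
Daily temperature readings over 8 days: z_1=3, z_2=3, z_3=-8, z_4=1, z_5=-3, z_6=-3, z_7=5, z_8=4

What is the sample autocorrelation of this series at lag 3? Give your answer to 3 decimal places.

0.080

Mean z̄ = (3 + 3 − 8 + 1 − 3 − 3 + 5 + 4)/8 = 0.2500
Deviations from mean: 2.7500, 2.7500, -8.2500, 0.7500, -3.2500, -3.2500, 4.7500, 3.7500
Σ(z_t−z̄)(z_{t+3}−z̄) = (2.0625) + (-8.9375) + (26.8125) + (3.5625) + (-12.1875) = 11.3125
Denominator Σ(z_t−z̄)² = 141.5000
r_3 = 11.3125 / 141.5000 = 0.080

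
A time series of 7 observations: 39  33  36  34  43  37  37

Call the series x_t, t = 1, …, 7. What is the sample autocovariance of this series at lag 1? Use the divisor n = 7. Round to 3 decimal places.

Mean x̄ = (39 + 33 + 36 + 34 + 43 + 37 + 37)/7 = 37.0000
Σ_{t=1}^{6}(x_t−x̄)(x_{t+1}−x̄) = -19.0000
γ_1 = -19.0000 / 7 = -2.714

-2.714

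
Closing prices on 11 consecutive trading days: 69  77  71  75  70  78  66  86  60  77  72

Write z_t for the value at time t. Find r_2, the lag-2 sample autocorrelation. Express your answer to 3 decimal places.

Mean z̄ = (69 + 77 + 71 + 75 + 70 + 78 + 66 + 86 + 60 + 77 + 72)/11 = 72.8182
Numerator Σ_{t=1}^{9}(z_t−z̄)(z_{t+2}−z̄) = 273.0248
Denominator Σ(z_t−z̄)² = 477.6364
r_2 = 273.0248 / 477.6364 = 0.572

0.572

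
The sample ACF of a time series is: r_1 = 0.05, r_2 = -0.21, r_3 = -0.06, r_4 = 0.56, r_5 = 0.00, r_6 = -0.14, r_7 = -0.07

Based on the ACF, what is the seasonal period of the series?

The largest autocorrelation is r_4 = 0.56; the remaining lags stay at or below 0.05.
The dominant spike at lag 4 indicates a seasonal period of 4.

4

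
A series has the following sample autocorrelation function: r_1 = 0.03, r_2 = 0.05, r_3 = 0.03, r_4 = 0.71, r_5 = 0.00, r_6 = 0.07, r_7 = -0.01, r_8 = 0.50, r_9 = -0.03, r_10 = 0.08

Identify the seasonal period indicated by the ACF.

4

The largest autocorrelation is r_4 = 0.71, with a weaker echo at lag 8 (0.50); the remaining lags stay at or below 0.08.
The dominant spike at lag 4 indicates a seasonal period of 4.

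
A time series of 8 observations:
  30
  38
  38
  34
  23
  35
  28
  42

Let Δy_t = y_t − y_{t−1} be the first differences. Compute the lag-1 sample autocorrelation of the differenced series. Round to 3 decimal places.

-0.449

First differences Δy: 8, 0, -4, -11, 12, -7, 14
Mean of differences = 1.7143
Numerator Σ(Δy_t−Δȳ)(Δy_{t+1}−Δȳ) = -255.7959
Denominator Σ(Δy_t−Δȳ)² = 569.4286
r_1(Δy) = -255.7959 / 569.4286 = -0.449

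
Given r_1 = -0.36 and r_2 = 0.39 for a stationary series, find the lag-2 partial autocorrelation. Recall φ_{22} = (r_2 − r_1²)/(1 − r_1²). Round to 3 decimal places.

φ_{22} = (r_2 − r_1²) / (1 − r_1²)
r_1² = (-0.36)² = 0.1296
Numerator = 0.39 − 0.1296 = 0.2604; denominator = 1 − 0.1296 = 0.8704
φ_{22} = 0.2604 / 0.8704 = 0.299

0.299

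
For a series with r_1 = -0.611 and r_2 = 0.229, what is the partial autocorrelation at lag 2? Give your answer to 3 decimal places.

φ_{22} = (r_2 − r_1²) / (1 − r_1²)
r_1² = (-0.611)² = 0.373321
Numerator = 0.229 − 0.3733 = -0.1443; denominator = 1 − 0.3733 = 0.6267
φ_{22} = -0.1443 / 0.6267 = -0.230

-0.230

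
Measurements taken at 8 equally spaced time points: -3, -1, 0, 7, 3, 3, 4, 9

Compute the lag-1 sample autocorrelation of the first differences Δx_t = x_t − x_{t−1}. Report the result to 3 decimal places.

-0.338

First differences Δx: 2, 1, 7, -4, 0, 1, 5
Mean of differences = 1.7143
Numerator Σ(Δx_t−Δx̄)(Δx_{t+1}−Δx̄) = -25.5102
Denominator Σ(Δx_t−Δx̄)² = 75.4286
r_1(Δx) = -25.5102 / 75.4286 = -0.338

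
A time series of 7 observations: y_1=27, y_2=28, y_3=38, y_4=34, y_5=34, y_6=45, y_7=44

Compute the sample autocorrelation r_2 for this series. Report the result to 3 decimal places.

Mean ȳ = (27 + 28 + 38 + 34 + 34 + 45 + 44)/7 = 35.7143
Deviations from mean: -8.7143, -7.7143, 2.2857, -1.7143, -1.7143, 9.2857, 8.2857
Numerator Σ_{t=1}^{5}(y_t−ȳ)(y_{t+2}−ȳ) = -40.7347
Denominator Σ(y_t−ȳ)² = 301.4286
r_2 = -40.7347 / 301.4286 = -0.135

-0.135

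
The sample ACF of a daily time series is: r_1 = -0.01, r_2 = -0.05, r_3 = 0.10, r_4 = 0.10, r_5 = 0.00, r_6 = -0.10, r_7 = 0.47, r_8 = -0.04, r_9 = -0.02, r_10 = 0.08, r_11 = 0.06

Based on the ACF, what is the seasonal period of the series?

The largest autocorrelation is r_7 = 0.47; the remaining lags stay at or below 0.10.
The dominant spike at lag 7 indicates a seasonal period of 7.

7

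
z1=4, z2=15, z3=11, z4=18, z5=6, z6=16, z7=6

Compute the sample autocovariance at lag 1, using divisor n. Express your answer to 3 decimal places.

Mean z̄ = (4 + 15 + 11 + 18 + 6 + 16 + 6)/7 = 10.8571
Deviations: -6.8571, 4.1429, 0.1429, 7.1429, -4.8571, 5.1429, -4.8571
Σ_{t=1}^{6}(z_t−z̄)(z_{t+1}−z̄) = -111.4490
γ_1 = -111.4490 / 7 = -15.921

-15.921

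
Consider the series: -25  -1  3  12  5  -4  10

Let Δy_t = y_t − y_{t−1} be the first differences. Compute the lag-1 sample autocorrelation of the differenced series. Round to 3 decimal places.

-0.013

First differences Δy: 24, 4, 9, -7, -9, 14
Mean of differences = 5.8333
Numerator Σ(Δy_t−Δȳ)(Δy_{t+1}−Δȳ) = -10.5278
Denominator Σ(Δy_t−Δȳ)² = 794.8333
r_1(Δy) = -10.5278 / 794.8333 = -0.013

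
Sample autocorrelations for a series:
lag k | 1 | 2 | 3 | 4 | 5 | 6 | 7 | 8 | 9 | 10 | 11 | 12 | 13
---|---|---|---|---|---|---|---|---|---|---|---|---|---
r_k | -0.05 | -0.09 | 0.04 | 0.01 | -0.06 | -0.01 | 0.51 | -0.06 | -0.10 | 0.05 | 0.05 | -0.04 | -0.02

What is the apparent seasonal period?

The largest autocorrelation is r_7 = 0.51; the remaining lags stay at or below 0.05.
The dominant spike at lag 7 indicates a seasonal period of 7.

7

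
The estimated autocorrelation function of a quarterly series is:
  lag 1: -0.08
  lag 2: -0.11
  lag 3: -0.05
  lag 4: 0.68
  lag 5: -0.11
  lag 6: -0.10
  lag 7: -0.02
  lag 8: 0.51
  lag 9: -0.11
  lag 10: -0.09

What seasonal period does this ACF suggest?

4

The largest autocorrelation is r_4 = 0.68, with a weaker echo at lag 8 (0.51); the remaining lags stay at or below -0.02.
The dominant spike at lag 4 indicates a seasonal period of 4.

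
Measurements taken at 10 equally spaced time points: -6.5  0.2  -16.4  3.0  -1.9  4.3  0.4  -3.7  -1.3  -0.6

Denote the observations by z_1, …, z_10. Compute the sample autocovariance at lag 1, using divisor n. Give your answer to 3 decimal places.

-10.153

Mean z̄ = (-6.5 + 0.2 − 16.4 + 3.0 − 1.9 + 4.3 + 0.4 − 3.7 − 1.3 − 0.6)/10 = -2.2500
Σ_{t=1}^{9}(z_t−z̄)(z_{t+1}−z̄) = -101.5325
γ_1 = -101.5325 / 10 = -10.153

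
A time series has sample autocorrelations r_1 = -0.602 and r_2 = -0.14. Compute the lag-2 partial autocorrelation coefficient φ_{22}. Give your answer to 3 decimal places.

φ_{22} = (r_2 − r_1²) / (1 − r_1²)
r_1² = (-0.602)² = 0.362404
Numerator = -0.14 − 0.3624 = -0.5024; denominator = 1 − 0.3624 = 0.6376
φ_{22} = -0.5024 / 0.6376 = -0.788

-0.788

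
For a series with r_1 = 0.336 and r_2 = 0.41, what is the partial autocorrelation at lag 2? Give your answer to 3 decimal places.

φ_{22} = (r_2 − r_1²) / (1 − r_1²)
r_1² = (0.336)² = 0.112896
Numerator = 0.41 − 0.1129 = 0.2971; denominator = 1 − 0.1129 = 0.8871
φ_{22} = 0.2971 / 0.8871 = 0.335

0.335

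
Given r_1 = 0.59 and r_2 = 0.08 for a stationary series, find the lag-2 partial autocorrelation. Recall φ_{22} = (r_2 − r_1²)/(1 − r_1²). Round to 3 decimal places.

-0.411

φ_{22} = (r_2 − r_1²) / (1 − r_1²)
r_1² = (0.59)² = 0.3481
Numerator = 0.08 − 0.3481 = -0.2681; denominator = 1 − 0.3481 = 0.6519
φ_{22} = -0.2681 / 0.6519 = -0.411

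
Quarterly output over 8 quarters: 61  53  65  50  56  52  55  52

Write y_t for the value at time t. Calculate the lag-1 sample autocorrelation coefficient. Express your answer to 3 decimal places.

Mean ȳ = (61 + 53 + 65 + 50 + 56 + 52 + 55 + 52)/8 = 55.5000
Deviations from mean: 5.5000, -2.5000, 9.5000, -5.5000, 0.5000, -3.5000, -0.5000, -3.5000
Numerator Σ_{t=1}^{7}(y_t−ȳ)(y_{t+1}−ȳ) = -90.7500
Denominator Σ(y_t−ȳ)² = 182.0000
r_1 = -90.7500 / 182.0000 = -0.499

-0.499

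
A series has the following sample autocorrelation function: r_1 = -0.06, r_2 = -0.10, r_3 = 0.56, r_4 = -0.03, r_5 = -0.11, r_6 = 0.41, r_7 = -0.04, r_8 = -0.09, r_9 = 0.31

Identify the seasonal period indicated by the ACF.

3

The largest autocorrelation is r_3 = 0.56, with weaker echoes at lags 6 (0.41) and 9 (0.31); the remaining lags stay at or below -0.03.
The dominant spike at lag 3 indicates a seasonal period of 3.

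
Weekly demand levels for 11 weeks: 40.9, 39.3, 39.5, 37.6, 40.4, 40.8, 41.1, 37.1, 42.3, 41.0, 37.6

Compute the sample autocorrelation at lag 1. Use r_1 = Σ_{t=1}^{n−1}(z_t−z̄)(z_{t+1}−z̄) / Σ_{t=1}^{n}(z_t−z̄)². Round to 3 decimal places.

-0.309

Mean z̄ = (40.9 + 39.3 + 39.5 + 37.6 + 40.4 + 40.8 + 41.1 + 37.1 + 42.3 + 41.0 + 37.6)/11 = 39.7818
Numerator Σ_{t=1}^{10}(z_t−z̄)(z_{t+1}−z̄) = -9.0440
Denominator Σ(z_t−z̄)² = 29.2564
r_1 = -9.0440 / 29.2564 = -0.309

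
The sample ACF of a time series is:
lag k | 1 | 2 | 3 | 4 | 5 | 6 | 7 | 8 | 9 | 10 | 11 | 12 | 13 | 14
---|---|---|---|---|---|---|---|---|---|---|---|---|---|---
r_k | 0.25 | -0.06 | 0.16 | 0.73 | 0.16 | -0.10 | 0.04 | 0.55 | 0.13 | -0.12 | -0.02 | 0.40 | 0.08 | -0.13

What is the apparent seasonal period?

4

The largest autocorrelation is r_4 = 0.73, with weaker echoes at lags 8 (0.55) and 12 (0.40); the remaining lags stay at or below 0.25.
The dominant spike at lag 4 indicates a seasonal period of 4.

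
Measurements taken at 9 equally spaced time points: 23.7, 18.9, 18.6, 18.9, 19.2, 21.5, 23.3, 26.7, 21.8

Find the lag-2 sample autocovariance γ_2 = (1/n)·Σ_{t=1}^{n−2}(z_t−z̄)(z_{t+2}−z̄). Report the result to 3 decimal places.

0.314

Mean z̄ = (23.7 + 18.9 + 18.6 + 18.9 + 19.2 + 21.5 + 23.3 + 26.7 + 21.8)/9 = 21.4000
Σ_{t=1}^{7}(z_t−z̄)(z_{t+2}−z̄) = 2.8300
γ_2 = 2.8300 / 9 = 0.314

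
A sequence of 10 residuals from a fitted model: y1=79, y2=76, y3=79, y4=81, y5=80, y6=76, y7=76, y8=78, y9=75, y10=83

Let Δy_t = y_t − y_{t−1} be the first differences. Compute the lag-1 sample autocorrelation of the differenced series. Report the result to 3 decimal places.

-0.269

First differences Δy: -3, 3, 2, -1, -4, 0, 2, -3, 8
Mean of differences = 0.4444
Numerator Σ(Δy_t−Δȳ)(Δy_{t+1}−Δȳ) = -30.7531
Denominator Σ(Δy_t−Δȳ)² = 114.2222
r_1(Δy) = -30.7531 / 114.2222 = -0.269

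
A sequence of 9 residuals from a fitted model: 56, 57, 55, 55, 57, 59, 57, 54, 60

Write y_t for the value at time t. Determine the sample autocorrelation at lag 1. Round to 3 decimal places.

-0.226

Mean ȳ = (56 + 57 + 55 + 55 + 57 + 59 + 57 + 54 + 60)/9 = 56.6667
Numerator Σ_{t=1}^{8}(y_t−ȳ)(y_{t+1}−ȳ) = -6.7778
Denominator Σ(y_t−ȳ)² = 30.0000
r_1 = -6.7778 / 30.0000 = -0.226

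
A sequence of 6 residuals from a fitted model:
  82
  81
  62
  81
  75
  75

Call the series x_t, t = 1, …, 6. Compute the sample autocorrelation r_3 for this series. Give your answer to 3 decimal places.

Mean x̄ = (82 + 81 + 62 + 81 + 75 + 75)/6 = 76.0000
Σ(x_t−x̄)(x_{t+3}−x̄) = (30.0000) + (-5.0000) + (14.0000) = 39.0000
Denominator Σ(x_t−x̄)² = 284.0000
r_3 = 39.0000 / 284.0000 = 0.137

0.137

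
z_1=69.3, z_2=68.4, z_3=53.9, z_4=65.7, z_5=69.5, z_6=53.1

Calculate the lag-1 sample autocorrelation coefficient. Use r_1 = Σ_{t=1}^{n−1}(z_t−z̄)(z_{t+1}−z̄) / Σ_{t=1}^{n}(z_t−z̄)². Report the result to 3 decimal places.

-0.296

Mean z̄ = (69.3 + 68.4 + 53.9 + 65.7 + 69.5 + 53.1)/6 = 63.3167
Deviations from mean: 5.9833, 5.0833, -9.4167, 2.3833, 6.1833, -10.2167
Σ(z_t−z̄)(z_{t+1}−z̄) = (30.4153) + (-47.8681) + (-22.4431) + (14.7369) + (-63.1731) = -88.3319
Denominator Σ(z_t−z̄)² = 298.6083
r_1 = -88.3319 / 298.6083 = -0.296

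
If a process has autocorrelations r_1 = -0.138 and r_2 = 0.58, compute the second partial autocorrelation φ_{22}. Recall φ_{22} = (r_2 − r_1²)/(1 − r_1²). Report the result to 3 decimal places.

0.572

φ_{22} = (r_2 − r_1²) / (1 − r_1²)
r_1² = (-0.138)² = 0.019044
Numerator = 0.58 − 0.0190 = 0.5610; denominator = 1 − 0.0190 = 0.9810
φ_{22} = 0.5610 / 0.9810 = 0.572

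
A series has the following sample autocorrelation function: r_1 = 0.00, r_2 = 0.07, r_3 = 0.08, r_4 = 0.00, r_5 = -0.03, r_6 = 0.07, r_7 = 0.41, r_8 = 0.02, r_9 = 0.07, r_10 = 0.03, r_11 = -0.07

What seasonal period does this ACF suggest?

7

The largest autocorrelation is r_7 = 0.41; the remaining lags stay at or below 0.08.
The dominant spike at lag 7 indicates a seasonal period of 7.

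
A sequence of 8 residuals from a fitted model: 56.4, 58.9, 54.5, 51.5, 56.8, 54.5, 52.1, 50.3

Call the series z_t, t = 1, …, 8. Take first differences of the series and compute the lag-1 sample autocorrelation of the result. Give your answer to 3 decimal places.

-0.317

First differences Δz: 2.5, -4.4, -3.0, 5.3, -2.3, -2.4, -1.8
Mean of differences = -0.8714
Numerator Σ(Δz_t−Δz̄)(Δz_{t+1}−Δz̄) = -22.7351
Denominator Σ(Δz_t−Δz̄)² = 71.6743
r_1(Δz) = -22.7351 / 71.6743 = -0.317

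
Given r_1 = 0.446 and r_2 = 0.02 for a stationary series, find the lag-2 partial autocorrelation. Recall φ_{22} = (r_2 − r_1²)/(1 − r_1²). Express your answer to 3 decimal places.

φ_{22} = (r_2 − r_1²) / (1 − r_1²)
r_1² = (0.446)² = 0.198916
Numerator = 0.02 − 0.1989 = -0.1789; denominator = 1 − 0.1989 = 0.8011
φ_{22} = -0.1789 / 0.8011 = -0.223

-0.223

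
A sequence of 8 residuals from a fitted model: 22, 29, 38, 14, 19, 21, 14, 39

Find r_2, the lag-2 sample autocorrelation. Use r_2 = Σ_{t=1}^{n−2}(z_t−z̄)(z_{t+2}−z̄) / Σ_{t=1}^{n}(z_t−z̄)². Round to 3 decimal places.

Mean z̄ = (22 + 29 + 38 + 14 + 19 + 21 + 14 + 39)/8 = 24.5000
Deviations from mean: -2.5000, 4.5000, 13.5000, -10.5000, -5.5000, -3.5000, -10.5000, 14.5000
Σ(z_t−z̄)(z_{t+2}−z̄) = (-33.7500) + (-47.2500) + (-74.2500) + (36.7500) + (57.7500) + (-50.7500) = -111.5000
Denominator Σ(z_t−z̄)² = 682.0000
r_2 = -111.5000 / 682.0000 = -0.163

-0.163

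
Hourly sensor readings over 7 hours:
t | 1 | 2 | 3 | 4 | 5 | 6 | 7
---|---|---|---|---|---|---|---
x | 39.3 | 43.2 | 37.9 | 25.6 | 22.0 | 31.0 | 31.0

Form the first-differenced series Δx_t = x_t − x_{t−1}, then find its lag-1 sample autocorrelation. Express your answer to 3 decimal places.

0.136

First differences Δx: 3.9, -5.3, -12.3, -3.6, 9.0, 0.0
Mean of differences = -1.3833
Numerator Σ(Δx_t−Δx̄)(Δx_{t+1}−Δx̄) = 37.6097
Denominator Σ(Δx_t−Δx̄)² = 277.0683
r_1(Δx) = 37.6097 / 277.0683 = 0.136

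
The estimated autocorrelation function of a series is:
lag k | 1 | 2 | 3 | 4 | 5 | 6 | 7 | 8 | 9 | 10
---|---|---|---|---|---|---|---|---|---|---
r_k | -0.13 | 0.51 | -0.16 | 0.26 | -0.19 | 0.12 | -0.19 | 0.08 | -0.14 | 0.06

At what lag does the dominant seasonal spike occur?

2

The largest autocorrelation is r_2 = 0.51, with a weaker echo at lag 4 (0.26); the remaining lags stay at or below 0.12.
The dominant spike at lag 2 indicates a seasonal period of 2.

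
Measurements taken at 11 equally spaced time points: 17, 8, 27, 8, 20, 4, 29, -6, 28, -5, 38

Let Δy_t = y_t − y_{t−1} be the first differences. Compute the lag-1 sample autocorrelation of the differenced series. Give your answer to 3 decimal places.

-0.836

First differences Δy: -9, 19, -19, 12, -16, 25, -35, 34, -33, 43
Mean of differences = 2.1000
Numerator Σ(Δy_t−Δȳ)(Δy_{t+1}−Δȳ) = -5935.1100
Denominator Σ(Δy_t−Δȳ)² = 7102.9000
r_1(Δy) = -5935.1100 / 7102.9000 = -0.836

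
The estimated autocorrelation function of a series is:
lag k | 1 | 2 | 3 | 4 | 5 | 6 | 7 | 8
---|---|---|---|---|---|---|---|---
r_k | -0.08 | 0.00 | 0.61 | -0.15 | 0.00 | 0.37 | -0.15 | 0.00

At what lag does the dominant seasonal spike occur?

3

The largest autocorrelation is r_3 = 0.61, with a weaker echo at lag 6 (0.37); the remaining lags stay at or below 0.00.
The dominant spike at lag 3 indicates a seasonal period of 3.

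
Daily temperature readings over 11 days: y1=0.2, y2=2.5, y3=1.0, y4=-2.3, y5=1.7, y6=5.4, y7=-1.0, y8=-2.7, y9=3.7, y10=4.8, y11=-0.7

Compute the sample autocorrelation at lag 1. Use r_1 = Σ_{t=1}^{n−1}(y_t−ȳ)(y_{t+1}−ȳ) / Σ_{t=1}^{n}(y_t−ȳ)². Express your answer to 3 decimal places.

-0.114

Mean ȳ = (0.2 + 2.5 + 1.0 − 2.3 + 1.7 + 5.4 − 1.0 − 2.7 + 3.7 + 4.8 − 0.7)/11 = 1.1455
Numerator Σ_{t=1}^{10}(y_t−ȳ)(y_{t+1}−ȳ) = -8.6375
Denominator Σ(y_t−ȳ)² = 75.7073
r_1 = -8.6375 / 75.7073 = -0.114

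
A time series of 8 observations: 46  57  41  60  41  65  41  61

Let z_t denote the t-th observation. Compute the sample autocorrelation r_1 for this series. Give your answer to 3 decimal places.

-0.883

Mean z̄ = (46 + 57 + 41 + 60 + 41 + 65 + 41 + 61)/8 = 51.5000
Deviations from mean: -5.5000, 5.5000, -10.5000, 8.5000, -10.5000, 13.5000, -10.5000, 9.5000
Numerator Σ_{t=1}^{7}(z_t−z̄)(z_{t+1}−z̄) = -649.7500
Denominator Σ(z_t−z̄)² = 736.0000
r_1 = -649.7500 / 736.0000 = -0.883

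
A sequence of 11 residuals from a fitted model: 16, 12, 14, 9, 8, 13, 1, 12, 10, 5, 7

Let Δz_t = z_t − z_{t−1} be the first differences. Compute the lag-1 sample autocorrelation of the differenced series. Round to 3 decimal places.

-0.663

First differences Δz: -4, 2, -5, -1, 5, -12, 11, -2, -5, 2
Mean of differences = -0.9000
Numerator Σ(Δz_t−Δz̄)(Δz_{t+1}−Δz̄) = -239.1100
Denominator Σ(Δz_t−Δz̄)² = 360.9000
r_1(Δz) = -239.1100 / 360.9000 = -0.663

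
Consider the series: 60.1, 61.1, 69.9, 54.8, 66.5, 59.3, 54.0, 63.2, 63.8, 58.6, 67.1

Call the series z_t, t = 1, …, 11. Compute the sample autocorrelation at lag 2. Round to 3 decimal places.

Mean z̄ = (60.1 + 61.1 + 69.9 + 54.8 + 66.5 + 59.3 + 54.0 + 63.2 + 63.8 + 58.6 + 67.1)/11 = 61.6727
Numerator Σ_{t=1}^{9}(z_t−z̄)(z_{t+2}−z̄) = -3.1124
Denominator Σ(z_t−z̄)² = 251.2818
r_2 = -3.1124 / 251.2818 = -0.012

-0.012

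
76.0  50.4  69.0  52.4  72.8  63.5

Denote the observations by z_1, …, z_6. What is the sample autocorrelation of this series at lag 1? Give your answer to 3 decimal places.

Mean z̄ = (76.0 + 50.4 + 69.0 + 52.4 + 72.8 + 63.5)/6 = 64.0167
Deviations from mean: 11.9833, -13.6167, 4.9833, -11.6167, 8.7833, -0.5167
Σ(z_t−z̄)(z_{t+1}−z̄) = (-163.1731) + (-67.8564) + (-57.8897) + (-102.0331) + (-4.5381) = -395.4903
Denominator Σ(z_t−z̄)² = 566.2083
r_1 = -395.4903 / 566.2083 = -0.698

-0.698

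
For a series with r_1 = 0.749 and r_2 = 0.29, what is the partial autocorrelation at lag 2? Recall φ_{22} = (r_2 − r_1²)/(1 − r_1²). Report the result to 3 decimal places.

φ_{22} = (r_2 − r_1²) / (1 − r_1²)
r_1² = (0.749)² = 0.561001
Numerator = 0.29 − 0.5610 = -0.2710; denominator = 1 − 0.5610 = 0.4390
φ_{22} = -0.2710 / 0.4390 = -0.617

-0.617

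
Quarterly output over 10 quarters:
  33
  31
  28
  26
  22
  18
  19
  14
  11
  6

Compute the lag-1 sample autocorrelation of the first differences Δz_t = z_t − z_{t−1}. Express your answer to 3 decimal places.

First differences Δz: -2, -3, -2, -4, -4, 1, -5, -3, -5
Mean of differences = -3.0000
Numerator Σ(Δz_t−Δz̄)(Δz_{t+1}−Δz̄) = -12.0000
Denominator Σ(Δz_t−Δz̄)² = 28.0000
r_1(Δz) = -12.0000 / 28.0000 = -0.429

-0.429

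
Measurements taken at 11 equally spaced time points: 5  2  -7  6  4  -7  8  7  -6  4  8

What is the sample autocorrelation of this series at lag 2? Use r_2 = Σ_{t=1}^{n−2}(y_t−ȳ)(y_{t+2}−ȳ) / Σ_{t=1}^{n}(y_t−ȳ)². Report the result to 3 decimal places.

-0.558

Mean ȳ = (5 + 2 − 7 + 6 + 4 − 7 + 8 + 7 − 6 + 4 + 8)/11 = 2.1818
Numerator Σ_{t=1}^{9}(y_t−ȳ)(y_{t+2}−ȳ) = -198.4298
Denominator Σ(y_t−ȳ)² = 355.6364
r_2 = -198.4298 / 355.6364 = -0.558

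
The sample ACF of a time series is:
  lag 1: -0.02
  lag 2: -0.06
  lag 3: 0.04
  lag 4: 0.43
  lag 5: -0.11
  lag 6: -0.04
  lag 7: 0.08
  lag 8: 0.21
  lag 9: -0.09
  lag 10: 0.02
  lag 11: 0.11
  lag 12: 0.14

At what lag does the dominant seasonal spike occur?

4

The largest autocorrelation is r_4 = 0.43, with a weaker echo at lag 8 (0.21); the remaining lags stay at or below 0.14.
The dominant spike at lag 4 indicates a seasonal period of 4.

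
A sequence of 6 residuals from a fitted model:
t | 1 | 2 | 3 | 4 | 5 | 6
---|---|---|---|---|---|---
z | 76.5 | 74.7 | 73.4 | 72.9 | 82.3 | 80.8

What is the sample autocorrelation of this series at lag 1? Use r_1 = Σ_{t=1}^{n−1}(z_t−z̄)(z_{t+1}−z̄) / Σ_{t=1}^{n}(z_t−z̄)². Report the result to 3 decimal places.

Mean z̄ = (76.5 + 74.7 + 73.4 + 72.9 + 82.3 + 80.8)/6 = 76.7667
Deviations from mean: -0.2667, -2.0667, -3.3667, -3.8667, 5.5333, 4.0333
Σ(z_t−z̄)(z_{t+1}−z̄) = (0.5511) + (6.9578) + (13.0178) + (-21.3956) + (22.3178) = 21.4489
Denominator Σ(z_t−z̄)² = 77.5133
r_1 = 21.4489 / 77.5133 = 0.277

0.277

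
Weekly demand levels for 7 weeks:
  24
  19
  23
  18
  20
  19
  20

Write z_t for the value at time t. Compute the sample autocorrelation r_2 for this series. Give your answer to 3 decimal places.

Mean z̄ = (24 + 19 + 23 + 18 + 20 + 19 + 20)/7 = 20.4286
Σ(z_t−z̄)(z_{t+2}−z̄) = (9.1837) + (3.4694) + (-1.1020) + (3.4694) + (0.1837) = 15.2041
Denominator Σ(z_t−z̄)² = 29.7143
r_2 = 15.2041 / 29.7143 = 0.512

0.512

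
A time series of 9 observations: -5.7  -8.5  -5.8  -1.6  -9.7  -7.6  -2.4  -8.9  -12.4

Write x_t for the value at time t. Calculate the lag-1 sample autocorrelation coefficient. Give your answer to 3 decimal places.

Mean x̄ = (-5.7 − 8.5 − 5.8 − 1.6 − 9.7 − 7.6 − 2.4 − 8.9 − 12.4)/9 = -6.9556
Numerator Σ_{t=1}^{8}(x_t−x̄)(x_{t+1}−x̄) = -11.6720
Denominator Σ(x_t−x̄)² = 96.1022
r_1 = -11.6720 / 96.1022 = -0.121

-0.121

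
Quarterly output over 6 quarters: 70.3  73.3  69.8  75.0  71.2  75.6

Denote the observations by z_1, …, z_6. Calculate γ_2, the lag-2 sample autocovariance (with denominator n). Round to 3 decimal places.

3.201

Mean z̄ = (70.3 + 73.3 + 69.8 + 75.0 + 71.2 + 75.6)/6 = 72.5333
Deviations: -2.2333, 0.7667, -2.7333, 2.4667, -1.3333, 3.0667
Σ_{t=1}^{4}(z_t−z̄)(z_{t+2}−z̄) = 19.2044
γ_2 = 19.2044 / 6 = 3.201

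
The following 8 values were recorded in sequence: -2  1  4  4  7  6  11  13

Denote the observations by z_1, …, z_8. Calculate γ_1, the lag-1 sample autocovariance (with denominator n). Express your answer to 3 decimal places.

Mean z̄ = (-2 + 1 + 4 + 4 + 7 + 6 + 11 + 13)/8 = 5.5000
Σ_{t=1}^{7}(z_t−z̄)(z_{t+1}−z̄) = 85.2500
γ_1 = 85.2500 / 8 = 10.656

10.656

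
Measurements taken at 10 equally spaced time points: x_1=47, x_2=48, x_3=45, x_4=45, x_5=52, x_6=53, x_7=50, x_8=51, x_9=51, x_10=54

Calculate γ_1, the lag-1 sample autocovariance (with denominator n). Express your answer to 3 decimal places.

Mean x̄ = (47 + 48 + 45 + 45 + 52 + 53 + 50 + 51 + 51 + 54)/10 = 49.6000
Σ_{t=1}^{9}(x_t−x̄)(x_{t+1}−x̄) = 39.8400
γ_1 = 39.8400 / 10 = 3.984

3.984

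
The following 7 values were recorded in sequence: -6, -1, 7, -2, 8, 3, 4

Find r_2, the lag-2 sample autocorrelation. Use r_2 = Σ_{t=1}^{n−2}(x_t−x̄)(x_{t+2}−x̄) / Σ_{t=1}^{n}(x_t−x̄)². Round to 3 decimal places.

Mean x̄ = (-6 − 1 + 7 − 2 + 8 + 3 + 4)/7 = 1.8571
Deviations from mean: -7.8571, -2.8571, 5.1429, -3.8571, 6.1429, 1.1429, 2.1429
Σ(x_t−x̄)(x_{t+2}−x̄) = (-40.4082) + (11.0204) + (31.5918) + (-4.4082) + (13.1633) = 10.9592
Denominator Σ(x_t−x̄)² = 154.8571
r_2 = 10.9592 / 154.8571 = 0.071

0.071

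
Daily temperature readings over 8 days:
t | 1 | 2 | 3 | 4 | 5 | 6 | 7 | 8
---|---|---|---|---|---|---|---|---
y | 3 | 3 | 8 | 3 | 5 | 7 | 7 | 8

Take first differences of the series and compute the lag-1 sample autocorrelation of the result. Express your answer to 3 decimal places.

-0.620

First differences Δy: 0, 5, -5, 2, 2, 0, 1
Mean of differences = 0.7143
Numerator Σ(Δy_t−Δȳ)(Δy_{t+1}−Δȳ) = -34.3673
Denominator Σ(Δy_t−Δȳ)² = 55.4286
r_1(Δy) = -34.3673 / 55.4286 = -0.620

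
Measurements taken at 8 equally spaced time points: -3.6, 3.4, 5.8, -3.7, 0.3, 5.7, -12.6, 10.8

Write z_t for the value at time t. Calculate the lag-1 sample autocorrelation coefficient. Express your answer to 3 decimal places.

-0.589

Mean z̄ = (-3.6 + 3.4 + 5.8 − 3.7 + 0.3 + 5.7 − 12.6 + 10.8)/8 = 0.7625
Deviations from mean: -4.3625, 2.6375, 5.0375, -4.4625, -0.4625, 4.9375, -13.3625, 10.0375
Σ(z_t−z̄)(z_{t+1}−z̄) = (-11.5061) + (13.2864) + (-22.4798) + (2.0639) + (-2.2836) + (-65.9773) + (-134.1261) = -221.0227
Denominator Σ(z_t−z̄)² = 375.1788
r_1 = -221.0227 / 375.1788 = -0.589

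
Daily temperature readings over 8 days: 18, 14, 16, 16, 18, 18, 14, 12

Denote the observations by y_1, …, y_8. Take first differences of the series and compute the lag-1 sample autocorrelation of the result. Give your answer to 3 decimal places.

First differences Δy: -4, 2, 0, 2, 0, -4, -2
Mean of differences = -0.8571
Numerator Σ(Δy_t−Δȳ)(Δy_{t+1}−Δȳ) = -0.7347
Denominator Σ(Δy_t−Δȳ)² = 38.8571
r_1(Δy) = -0.7347 / 38.8571 = -0.019

-0.019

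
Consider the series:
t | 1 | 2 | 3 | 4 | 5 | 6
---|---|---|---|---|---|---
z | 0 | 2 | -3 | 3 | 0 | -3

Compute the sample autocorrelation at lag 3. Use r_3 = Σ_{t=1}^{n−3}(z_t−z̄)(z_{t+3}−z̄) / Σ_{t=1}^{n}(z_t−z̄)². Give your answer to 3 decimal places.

Mean z̄ = (0 + 2 − 3 + 3 + 0 − 3)/6 = -0.1667
Deviations from mean: 0.1667, 2.1667, -2.8333, 3.1667, 0.1667, -2.8333
Numerator Σ_{t=1}^{3}(z_t−z̄)(z_{t+3}−z̄) = 8.9167
Denominator Σ(z_t−z̄)² = 30.8333
r_3 = 8.9167 / 30.8333 = 0.289

0.289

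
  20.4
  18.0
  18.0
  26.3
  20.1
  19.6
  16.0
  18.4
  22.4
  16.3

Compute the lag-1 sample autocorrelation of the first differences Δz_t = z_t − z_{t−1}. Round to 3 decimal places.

First differences Δz: -2.4, 0.0, 8.3, -6.2, -0.5, -3.6, 2.4, 4.0, -6.1
Mean of differences = -0.4556
Numerator Σ(Δz_t−Δz̄)(Δz_{t+1}−Δz̄) = -68.2031
Denominator Σ(Δz_t−Δz̄)² = 183.4022
r_1(Δz) = -68.2031 / 183.4022 = -0.372

-0.372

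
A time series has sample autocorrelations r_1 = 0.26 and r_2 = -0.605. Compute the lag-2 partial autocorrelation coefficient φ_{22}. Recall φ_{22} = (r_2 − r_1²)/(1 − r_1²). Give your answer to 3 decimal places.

-0.721

φ_{22} = (r_2 − r_1²) / (1 − r_1²)
r_1² = (0.26)² = 0.0676
Numerator = -0.605 − 0.0676 = -0.6726; denominator = 1 − 0.0676 = 0.9324
φ_{22} = -0.6726 / 0.9324 = -0.721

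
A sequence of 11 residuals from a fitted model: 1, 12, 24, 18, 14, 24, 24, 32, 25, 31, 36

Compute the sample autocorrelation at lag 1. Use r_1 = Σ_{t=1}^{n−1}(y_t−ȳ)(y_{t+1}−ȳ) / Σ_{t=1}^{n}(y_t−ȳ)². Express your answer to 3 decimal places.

Mean ȳ = (1 + 12 + 24 + 18 + 14 + 24 + 24 + 32 + 25 + 31 + 36)/11 = 21.9091
Numerator Σ_{t=1}^{10}(y_t−ȳ)(y_{t+1}−ȳ) = 405.5372
Denominator Σ(y_t−ȳ)² = 1018.9091
r_1 = 405.5372 / 1018.9091 = 0.398

0.398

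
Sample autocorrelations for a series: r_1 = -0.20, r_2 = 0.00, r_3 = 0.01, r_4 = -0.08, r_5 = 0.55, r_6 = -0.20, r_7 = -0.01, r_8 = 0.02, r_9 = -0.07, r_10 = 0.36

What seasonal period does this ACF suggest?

The largest autocorrelation is r_5 = 0.55, with a weaker echo at lag 10 (0.36); the remaining lags stay at or below 0.02.
The dominant spike at lag 5 indicates a seasonal period of 5.

5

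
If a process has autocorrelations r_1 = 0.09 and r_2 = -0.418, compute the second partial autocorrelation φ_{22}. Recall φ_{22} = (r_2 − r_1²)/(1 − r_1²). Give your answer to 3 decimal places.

-0.430

φ_{22} = (r_2 − r_1²) / (1 − r_1²)
r_1² = (0.09)² = 0.0081
Numerator = -0.418 − 0.0081 = -0.4261; denominator = 1 − 0.0081 = 0.9919
φ_{22} = -0.4261 / 0.9919 = -0.430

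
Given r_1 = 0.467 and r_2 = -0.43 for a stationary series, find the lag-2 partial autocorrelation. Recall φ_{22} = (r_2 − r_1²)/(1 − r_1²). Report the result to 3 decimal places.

φ_{22} = (r_2 − r_1²) / (1 − r_1²)
r_1² = (0.467)² = 0.218089
Numerator = -0.43 − 0.2181 = -0.6481; denominator = 1 − 0.2181 = 0.7819
φ_{22} = -0.6481 / 0.7819 = -0.829

-0.829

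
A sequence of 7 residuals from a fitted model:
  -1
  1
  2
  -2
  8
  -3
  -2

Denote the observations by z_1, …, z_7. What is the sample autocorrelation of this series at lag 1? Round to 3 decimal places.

Mean z̄ = (-1 + 1 + 2 − 2 + 8 − 3 − 2)/7 = 0.4286
Deviations from mean: -1.4286, 0.5714, 1.5714, -2.4286, 7.5714, -3.4286, -2.4286
Σ(z_t−z̄)(z_{t+1}−z̄) = (-0.8163) + (0.8980) + (-3.8163) + (-18.3878) + (-25.9592) + (8.3265) = -39.7551
Denominator Σ(z_t−z̄)² = 85.7143
r_1 = -39.7551 / 85.7143 = -0.464

-0.464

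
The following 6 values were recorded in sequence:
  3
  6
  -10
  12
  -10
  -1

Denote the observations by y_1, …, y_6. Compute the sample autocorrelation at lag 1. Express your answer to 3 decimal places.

-0.697

Mean ȳ = (3 + 6 − 10 + 12 − 10 − 1)/6 = 0.0000
Σ(y_t−ȳ)(y_{t+1}−ȳ) = (18.0000) + (-60.0000) + (-120.0000) + (-120.0000) + (10.0000) = -272.0000
Denominator Σ(y_t−ȳ)² = 390.0000
r_1 = -272.0000 / 390.0000 = -0.697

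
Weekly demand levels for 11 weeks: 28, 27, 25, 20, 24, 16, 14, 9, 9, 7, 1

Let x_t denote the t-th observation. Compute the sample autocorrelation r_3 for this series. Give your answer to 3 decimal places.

Mean x̄ = (28 + 27 + 25 + 20 + 24 + 16 + 14 + 9 + 9 + 7 + 1)/11 = 16.3636
Numerator Σ_{t=1}^{8}(x_t−x̄)(x_{t+3}−x̄) = 193.5124
Denominator Σ(x_t−x̄)² = 832.5455
r_3 = 193.5124 / 832.5455 = 0.232

0.232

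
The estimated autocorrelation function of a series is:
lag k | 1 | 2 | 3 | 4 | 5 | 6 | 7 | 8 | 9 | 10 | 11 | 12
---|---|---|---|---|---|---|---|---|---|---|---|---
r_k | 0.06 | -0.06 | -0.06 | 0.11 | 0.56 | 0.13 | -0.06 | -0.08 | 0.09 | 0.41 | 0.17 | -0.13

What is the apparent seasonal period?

5

The largest autocorrelation is r_5 = 0.56, with a weaker echo at lag 10 (0.41); the remaining lags stay at or below 0.17.
The dominant spike at lag 5 indicates a seasonal period of 5.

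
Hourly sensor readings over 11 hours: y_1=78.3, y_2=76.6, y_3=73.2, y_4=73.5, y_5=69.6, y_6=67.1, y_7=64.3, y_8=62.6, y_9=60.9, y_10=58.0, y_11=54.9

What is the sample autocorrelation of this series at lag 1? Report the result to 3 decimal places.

Mean ȳ = (78.3 + 76.6 + 73.2 + 73.5 + 69.6 + 67.1 + 64.3 + 62.6 + 60.9 + 58.0 + 54.9)/11 = 67.1818
Numerator Σ_{t=1}^{10}(y_t−ȳ)(y_{t+1}−ȳ) = 427.1679
Denominator Σ(y_t−ȳ)² = 598.2164
r_1 = 427.1679 / 598.2164 = 0.714

0.714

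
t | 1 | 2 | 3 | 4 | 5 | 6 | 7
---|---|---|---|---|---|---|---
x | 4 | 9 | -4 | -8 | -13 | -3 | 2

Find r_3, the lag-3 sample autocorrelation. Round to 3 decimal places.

-0.532

Mean x̄ = (4 + 9 − 4 − 8 − 13 − 3 + 2)/7 = -1.8571
Deviations from mean: 5.8571, 10.8571, -2.1429, -6.1429, -11.1429, -1.1429, 3.8571
Numerator Σ_{t=1}^{4}(x_t−x̄)(x_{t+3}−x̄) = -178.2041
Denominator Σ(x_t−x̄)² = 334.8571
r_3 = -178.2041 / 334.8571 = -0.532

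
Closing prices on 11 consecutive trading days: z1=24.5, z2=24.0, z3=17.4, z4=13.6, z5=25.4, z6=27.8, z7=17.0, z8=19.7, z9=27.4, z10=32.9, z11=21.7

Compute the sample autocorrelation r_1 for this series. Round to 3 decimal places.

0.140

Mean z̄ = (24.5 + 24.0 + 17.4 + 13.6 + 25.4 + 27.8 + 17.0 + 19.7 + 27.4 + 32.9 + 21.7)/11 = 22.8545
Numerator Σ_{t=1}^{10}(z_t−z̄)(z_{t+1}−z̄) = 44.3870
Denominator Σ(z_t−z̄)² = 317.4873
r_1 = 44.3870 / 317.4873 = 0.140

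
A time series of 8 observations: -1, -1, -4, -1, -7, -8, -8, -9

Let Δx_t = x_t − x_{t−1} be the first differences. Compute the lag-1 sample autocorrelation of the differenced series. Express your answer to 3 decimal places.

-0.647

First differences Δx: 0, -3, 3, -6, -1, 0, -1
Mean of differences = -1.1429
Numerator Σ(Δx_t−Δx̄)(Δx_{t+1}−Δx̄) = -30.3061
Denominator Σ(Δx_t−Δx̄)² = 46.8571
r_1(Δx) = -30.3061 / 46.8571 = -0.647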